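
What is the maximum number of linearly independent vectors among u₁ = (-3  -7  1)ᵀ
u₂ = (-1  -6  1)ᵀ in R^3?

2

Put the 3×2 matrix [u₁|u₂] into echelon form.
There are 2 pivot columns, so rank = 2.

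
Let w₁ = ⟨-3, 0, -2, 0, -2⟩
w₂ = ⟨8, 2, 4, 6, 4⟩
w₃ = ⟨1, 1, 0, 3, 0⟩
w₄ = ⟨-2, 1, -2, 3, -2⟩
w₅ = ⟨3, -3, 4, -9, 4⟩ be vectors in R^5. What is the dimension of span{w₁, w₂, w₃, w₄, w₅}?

Form the matrix with w₁, w₂, w₃, w₄, w₅ as columns and reduce.
There are 2 pivot columns, so rank = 2.

dim = 2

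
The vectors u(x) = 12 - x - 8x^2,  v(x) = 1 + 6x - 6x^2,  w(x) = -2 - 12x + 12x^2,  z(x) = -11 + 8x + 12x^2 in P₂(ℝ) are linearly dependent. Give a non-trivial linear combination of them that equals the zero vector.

2v + w = 0

Pass to coordinate vectors relative to the basis {1, x, x^2}.
Write the vectors as columns of a matrix and find a nonzero vector in its null space.
One solution (up to scaling) is (0, 2, 1, 0).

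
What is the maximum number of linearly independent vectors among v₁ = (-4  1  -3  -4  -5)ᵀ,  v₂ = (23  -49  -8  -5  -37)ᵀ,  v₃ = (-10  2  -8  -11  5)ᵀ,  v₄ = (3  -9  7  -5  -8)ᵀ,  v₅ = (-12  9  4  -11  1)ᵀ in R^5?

4

Put the 5×5 matrix [v₁|v₂|v₃|v₄|v₅] into echelon form.
There are 4 pivot columns, so rank = 4.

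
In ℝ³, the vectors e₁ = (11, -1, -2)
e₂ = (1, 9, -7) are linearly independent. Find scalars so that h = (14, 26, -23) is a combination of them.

Solve the system with e₁, e₂ as columns and h as the right-hand side.
Row-reducing the augmented matrix gives the unique coefficients (α₁, α₂) = (1, 3).

h = e₁ + 3e₂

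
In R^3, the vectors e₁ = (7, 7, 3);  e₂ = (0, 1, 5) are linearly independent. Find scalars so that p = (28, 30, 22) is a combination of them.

Solve the system with e₁, e₂ as columns and p as the right-hand side.
Row-reducing the augmented matrix gives the unique coefficients (α₁, α₂) = (4, 2).

p = 4e₁ + 2e₂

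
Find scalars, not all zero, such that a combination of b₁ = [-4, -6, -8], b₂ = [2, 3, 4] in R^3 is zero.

b₁ + 2b₂ = 0

Solve the homogeneous system with b₁, b₂ as columns by row-reducing the coefficient matrix.
The free variable yields coefficients (1, 2) (any nonzero multiple also works).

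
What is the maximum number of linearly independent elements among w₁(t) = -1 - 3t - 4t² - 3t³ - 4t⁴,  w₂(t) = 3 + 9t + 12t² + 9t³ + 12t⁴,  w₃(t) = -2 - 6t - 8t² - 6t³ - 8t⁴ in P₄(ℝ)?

Pass to coordinate vectors with respect to the basis {1, t, …, t⁴}.
Form the matrix with w₁, w₂, w₃ as columns and reduce.
Reduction leaves 1 leading entry, giving rank 1.

1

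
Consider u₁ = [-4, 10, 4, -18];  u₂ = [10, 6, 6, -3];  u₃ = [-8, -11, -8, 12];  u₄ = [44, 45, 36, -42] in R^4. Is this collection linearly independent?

The matrix [u₁|u₂|u₃|u₄] has determinant 0.
A zero determinant means the columns are linearly dependent.
Indeed u₁ + 2u₂ + 2u₃ = 0.

linearly dependent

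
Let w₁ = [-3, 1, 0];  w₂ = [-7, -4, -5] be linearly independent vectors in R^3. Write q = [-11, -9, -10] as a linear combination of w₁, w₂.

Solve the system with w₁, w₂ as columns and q as the right-hand side.
The system has the unique solution (a₁, a₂) = (-1, 2).

q = -w₁ + 2w₂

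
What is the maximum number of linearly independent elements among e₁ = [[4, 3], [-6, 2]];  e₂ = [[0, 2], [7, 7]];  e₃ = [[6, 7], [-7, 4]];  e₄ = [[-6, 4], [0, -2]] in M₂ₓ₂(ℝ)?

4

Use coordinates relative to {E₁₁, E₁₂, E₂₁, E₂₂}.
Apply Gaussian elimination to the matrix whose rows are e₁, e₂, e₃, e₄.
The echelon form has 4 nonzero rows, so the rank is 4.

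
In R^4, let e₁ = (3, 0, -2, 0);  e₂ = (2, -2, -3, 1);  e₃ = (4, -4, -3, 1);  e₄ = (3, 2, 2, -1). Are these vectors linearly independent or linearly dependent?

linearly independent

Form the 4×4 matrix with these as columns; its determinant is -14.
A nonzero determinant means the columns are linearly independent.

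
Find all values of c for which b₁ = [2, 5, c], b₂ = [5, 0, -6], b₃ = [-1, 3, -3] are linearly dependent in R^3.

c = -47/5

The set is linearly dependent precisely when det[b₁; b₂; b₃] = 0.
The determinant works out to 15*c + 141.
This vanishes exactly when c = -47/5.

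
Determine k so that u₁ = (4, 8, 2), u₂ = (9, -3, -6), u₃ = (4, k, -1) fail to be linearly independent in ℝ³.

The set is linearly dependent precisely when det[u₁; u₂; u₃] = 0.
Expanding, det = 42*k - 84.
Setting this to zero gives k = 2.

k = 2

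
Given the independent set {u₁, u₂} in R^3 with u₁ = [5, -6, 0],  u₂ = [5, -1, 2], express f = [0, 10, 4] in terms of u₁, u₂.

f = -2u₁ + 2u₂

Set up the augmented matrix [u₁ | u₂ | f] and row-reduce.
Back-substitution yields (a₁, a₂) = (-2, 2).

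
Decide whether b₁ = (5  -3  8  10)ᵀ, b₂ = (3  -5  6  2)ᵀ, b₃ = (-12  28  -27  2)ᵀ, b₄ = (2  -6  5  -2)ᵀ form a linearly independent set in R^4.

linearly dependent

Place the vectors as rows of a 4×4 matrix and reduce to echelon form.
The reduction yields 2 nonzero rows, so the rank is 2.
Since rank 2 < 4, the set is linearly dependent.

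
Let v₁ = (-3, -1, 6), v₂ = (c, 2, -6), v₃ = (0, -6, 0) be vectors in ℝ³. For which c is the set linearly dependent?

The set is linearly dependent precisely when det[v₁; v₂; v₃] = 0.
Expanding, det = 108 - 36*c.
Solving 108 - 36*c = 0 yields c = 3.

c = 3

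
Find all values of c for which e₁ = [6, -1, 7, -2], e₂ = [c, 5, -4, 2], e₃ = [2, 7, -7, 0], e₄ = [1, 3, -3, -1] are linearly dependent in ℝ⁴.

c = 15/7

Place the vectors as rows of a 4×4 matrix; dependence ⇔ determinant zero.
The determinant works out to 90 - 42*c.
Setting this to zero gives c = 15/7.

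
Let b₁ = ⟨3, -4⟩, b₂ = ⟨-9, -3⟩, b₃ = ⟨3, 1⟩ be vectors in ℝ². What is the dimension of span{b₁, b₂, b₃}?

2

Form the matrix with b₁, b₂, b₃ as columns and reduce.
The echelon form has 2 nonzero rows, so the rank is 2.
(With 3 elements in a 2-dimensional space the rank is at most 2.)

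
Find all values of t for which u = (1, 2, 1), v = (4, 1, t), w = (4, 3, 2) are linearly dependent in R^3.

The set is linearly dependent precisely when det[u; v; w] = 0.
Expanding, det = 5*t - 6.
Solving 5*t - 6 = 0 yields t = 6/5.

t = 6/5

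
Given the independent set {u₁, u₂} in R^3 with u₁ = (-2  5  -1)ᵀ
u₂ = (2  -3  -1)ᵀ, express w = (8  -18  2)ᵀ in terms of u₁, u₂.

Set up the augmented matrix [u₁ | u₂ | w] and row-reduce.
Row-reducing the augmented matrix gives the unique coefficients (c₁, c₂) = (-3, 1).

w = -3u₁ + u₂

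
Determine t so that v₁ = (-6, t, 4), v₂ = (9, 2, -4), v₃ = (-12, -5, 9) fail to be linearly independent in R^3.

t = -24/11

Place the vectors as rows of a 3×3 matrix; dependence ⇔ determinant zero.
Cofactor expansion gives det = -33*t - 72.
Setting this to zero gives t = -24/11.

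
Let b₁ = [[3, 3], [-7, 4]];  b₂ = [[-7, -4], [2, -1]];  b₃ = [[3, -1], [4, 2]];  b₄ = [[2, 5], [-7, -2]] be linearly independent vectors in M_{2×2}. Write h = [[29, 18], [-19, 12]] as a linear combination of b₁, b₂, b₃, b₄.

h = 2b₁ - 4b₂ - b₃ - b₄

Identify each element with its coordinate vector in ℝ⁴ via {E₁₁, E₁₂, E₂₁, E₂₂}.
Write h = c₁b₁ + … + c₄b₄ and equate components.
Row-reducing the augmented matrix gives the unique coefficients (c₁, …, c₄) = (2, -4, -1, -1).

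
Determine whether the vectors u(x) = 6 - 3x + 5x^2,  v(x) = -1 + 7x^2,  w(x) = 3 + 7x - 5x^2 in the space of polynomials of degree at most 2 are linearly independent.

Write each element as a coordinate vector in ℝ³ using {1, x, x^2}.
Place the vectors as rows of a 3×3 matrix and reduce to echelon form.
The reduction yields 3 nonzero rows, so the rank is 3.
Since rank = 3 (the number of vectors), the set is linearly independent.

linearly independent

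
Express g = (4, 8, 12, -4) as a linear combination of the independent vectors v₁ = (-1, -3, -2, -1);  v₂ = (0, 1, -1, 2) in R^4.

g = -4v₁ - 4v₂

Since v₁, v₂ are independent, the coefficients expressing g are uniquely determined by a linear system.
The system has the unique solution (a₁, a₂) = (-4, -4).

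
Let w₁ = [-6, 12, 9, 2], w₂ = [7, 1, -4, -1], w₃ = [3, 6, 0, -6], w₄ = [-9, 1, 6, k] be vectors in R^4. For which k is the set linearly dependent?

k = 1/3

The vectors are dependent exactly when the determinant of the matrix with rows w₁, w₂, w₃, w₄ vanishes.
The determinant works out to 63*k - 21.
Solving 63*k - 21 = 0 yields k = 1/3.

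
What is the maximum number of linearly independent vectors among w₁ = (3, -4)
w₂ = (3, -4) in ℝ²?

Form the matrix with w₁, w₂ as columns and reduce.
There is 1 pivot column, so rank = 1.

1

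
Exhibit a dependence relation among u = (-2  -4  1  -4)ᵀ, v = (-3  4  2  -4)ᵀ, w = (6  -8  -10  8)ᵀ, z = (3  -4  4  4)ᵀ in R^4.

Row-reduce the matrix with u, v, w, z as columns; the null space gives the coefficients.
The free variable yields coefficients (0, 3, 1, 1) (any nonzero multiple also works).

3v + w + z = 0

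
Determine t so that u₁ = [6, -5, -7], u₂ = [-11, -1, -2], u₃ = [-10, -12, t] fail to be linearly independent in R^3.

Place the vectors as rows of a 3×3 matrix; dependence ⇔ determinant zero.
Expanding, det = -61*t - 1098.
Setting this to zero gives t = -18.

t = -18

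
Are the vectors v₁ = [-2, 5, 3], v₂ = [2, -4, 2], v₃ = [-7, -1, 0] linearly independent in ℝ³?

linearly independent

The matrix [v₁|v₂|v₃] has determinant -164.
A nonzero determinant means the columns are linearly independent.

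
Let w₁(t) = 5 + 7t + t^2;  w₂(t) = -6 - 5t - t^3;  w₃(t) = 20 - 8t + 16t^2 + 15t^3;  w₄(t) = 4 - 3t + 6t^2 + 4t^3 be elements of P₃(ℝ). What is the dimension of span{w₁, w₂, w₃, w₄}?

dim = 3

Represent each element by its coordinate vector in ℝ⁴.
Put the 4×4 matrix [w₁|w₂|w₃|w₄] into echelon form.
Reduction leaves 3 leading entries, giving rank 3.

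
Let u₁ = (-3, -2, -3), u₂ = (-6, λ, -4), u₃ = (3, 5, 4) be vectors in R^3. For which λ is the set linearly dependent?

The set is linearly dependent precisely when det[u₁; u₂; u₃] = 0.
Expanding, det = 6 - 3*λ.
Setting this to zero gives λ = 2.

λ = 2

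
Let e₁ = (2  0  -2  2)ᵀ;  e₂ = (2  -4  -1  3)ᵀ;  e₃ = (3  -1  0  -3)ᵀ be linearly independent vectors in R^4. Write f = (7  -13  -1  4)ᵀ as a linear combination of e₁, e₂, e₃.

Write f = α₁e₁ + … + α₃e₃ and equate components.
The system has the unique solution (α₁, α₂, α₃) = (-1, 3, 1).

f = -e₁ + 3e₂ + e₃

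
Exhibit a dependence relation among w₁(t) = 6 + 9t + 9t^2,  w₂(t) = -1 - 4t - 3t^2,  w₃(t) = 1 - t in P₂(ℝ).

w₁ + 3w₂ - 3w₃ = 0

Write each element as a vector in ℝ³ using {1, t, t^2}.
Write the vectors as columns of a matrix and find a nonzero vector in its null space.
A generator of the null space is (1, 3, -3).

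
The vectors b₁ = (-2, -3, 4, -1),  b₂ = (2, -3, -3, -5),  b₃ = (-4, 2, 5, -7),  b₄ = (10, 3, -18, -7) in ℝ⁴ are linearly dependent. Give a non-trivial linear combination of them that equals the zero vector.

Write the vectors as columns of a matrix and find a nonzero vector in its null space.
A generator of the null space is (3, -2, 0, 1).

3b₁ - 2b₂ + b₄ = 0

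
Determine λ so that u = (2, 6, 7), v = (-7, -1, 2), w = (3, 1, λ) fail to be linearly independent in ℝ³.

Place the vectors as rows of a 3×3 matrix; dependence ⇔ determinant zero.
Expanding, det = 40*λ + 4.
Solving 40*λ + 4 = 0 yields λ = -1/10.

λ = -1/10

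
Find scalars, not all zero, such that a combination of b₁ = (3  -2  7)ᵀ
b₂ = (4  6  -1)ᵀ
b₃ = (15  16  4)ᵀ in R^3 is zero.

Set up α₁b₁ + … + α₃b₃ = 0 and solve the homogeneous system.
A generator of the null space is (1, 3, -1).

b₁ + 3b₂ - b₃ = 0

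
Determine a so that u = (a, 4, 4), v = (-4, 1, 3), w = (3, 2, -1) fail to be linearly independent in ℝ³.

a = -24/7

The vectors are dependent exactly when the determinant of the matrix with rows u, v, w vanishes.
Cofactor expansion gives det = -7*a - 24.
Solving -7*a - 24 = 0 yields a = -24/7.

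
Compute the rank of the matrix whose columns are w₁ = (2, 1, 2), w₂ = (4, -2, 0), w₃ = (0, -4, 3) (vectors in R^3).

Row-reduce the 3×3 matrix with these as rows.
Reduction leaves 3 leading entries, giving rank 3.

3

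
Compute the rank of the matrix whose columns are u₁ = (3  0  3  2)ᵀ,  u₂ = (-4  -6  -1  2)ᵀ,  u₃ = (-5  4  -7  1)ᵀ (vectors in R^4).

3

Form the matrix with u₁, u₂, u₃ as columns and reduce.
Reduction leaves 3 leading entries, giving rank 3.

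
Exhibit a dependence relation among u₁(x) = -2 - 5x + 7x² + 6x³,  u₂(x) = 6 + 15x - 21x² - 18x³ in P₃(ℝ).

3u₁ + u₂ = 0

Write each element as a vector in ℝ⁴ using {1, x, …, x³}.
Write the vectors as columns of a matrix and find a nonzero vector in its null space.
One solution (up to scaling) is (3, 1).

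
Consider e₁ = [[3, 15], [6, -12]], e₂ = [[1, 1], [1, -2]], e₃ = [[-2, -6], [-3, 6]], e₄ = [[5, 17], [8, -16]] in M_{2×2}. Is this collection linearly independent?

Write each element as a coordinate vector in ℝ⁴ using {E₁₁, E₁₂, E₂₁, E₂₂}.
Form the 4×4 matrix with these as columns; its determinant is 0.
A zero determinant means the columns are linearly dependent.
Indeed e₁ + 3e₂ + 3e₃ = 0.

linearly dependent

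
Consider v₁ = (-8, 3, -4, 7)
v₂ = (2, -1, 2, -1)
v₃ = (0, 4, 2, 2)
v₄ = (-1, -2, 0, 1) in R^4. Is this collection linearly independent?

Row-reduce the matrix whose columns are v₁, v₂, v₃, v₄.
The reduction yields 3 nonzero rows, so the rank is 3.
Since rank 3 < 4, the set is linearly dependent.

linearly dependent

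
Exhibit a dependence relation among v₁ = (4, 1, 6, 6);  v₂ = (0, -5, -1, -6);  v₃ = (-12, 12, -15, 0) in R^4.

3v₁ + 3v₂ + v₃ = 0

Row-reduce the matrix with v₁, v₂, v₃ as columns; the null space gives the coefficients.
The free variable yields coefficients (3, 3, 1) (any nonzero multiple also works).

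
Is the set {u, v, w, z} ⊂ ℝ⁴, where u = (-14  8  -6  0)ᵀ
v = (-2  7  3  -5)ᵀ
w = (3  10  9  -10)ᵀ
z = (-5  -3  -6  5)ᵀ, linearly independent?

linearly dependent

Row-reduce the matrix whose columns are u, v, w, z.
The reduction yields 2 nonzero rows, so the rank is 2.
Since rank 2 < 4, the set is linearly dependent.
Indeed u - 4v + 2w = 0.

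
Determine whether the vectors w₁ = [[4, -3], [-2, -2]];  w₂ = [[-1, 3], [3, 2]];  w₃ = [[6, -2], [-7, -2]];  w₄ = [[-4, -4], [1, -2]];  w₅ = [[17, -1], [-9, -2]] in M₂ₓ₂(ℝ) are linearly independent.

Write each element as a coordinate vector in ℝ⁴ using {E₁₁, E₁₂, E₂₁, E₂₂}.
There are 5 vectors in a 4-dimensional space, so they cannot be linearly independent.

linearly dependent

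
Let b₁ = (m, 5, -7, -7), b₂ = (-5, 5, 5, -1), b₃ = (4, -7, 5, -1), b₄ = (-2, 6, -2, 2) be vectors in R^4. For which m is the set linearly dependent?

The set is linearly dependent precisely when det[b₁; b₂; b₃; b₄] = 0.
Expanding, det = 96*m + 1200.
This vanishes exactly when m = -25/2.

m = -25/2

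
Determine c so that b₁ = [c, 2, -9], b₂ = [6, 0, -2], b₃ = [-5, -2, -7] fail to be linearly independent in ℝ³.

c = 53

Dependence holds iff the 3×3 matrix [b₁ b₂ b₃] is singular.
The determinant works out to 212 - 4*c.
Setting this to zero gives c = 53.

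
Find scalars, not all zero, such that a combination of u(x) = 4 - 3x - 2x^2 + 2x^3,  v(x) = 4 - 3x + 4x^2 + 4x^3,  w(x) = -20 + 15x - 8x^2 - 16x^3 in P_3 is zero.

Take coordinates with respect to {1, x, …, x^3}.
Solve the homogeneous system with u, v, w as columns by row-reducing the coefficient matrix.
The free variable yields coefficients (2, 3, 1) (any nonzero multiple also works).

2u + 3v + w = 0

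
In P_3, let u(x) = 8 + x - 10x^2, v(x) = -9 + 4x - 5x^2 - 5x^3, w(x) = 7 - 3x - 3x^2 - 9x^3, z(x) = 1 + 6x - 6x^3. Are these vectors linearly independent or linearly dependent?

Write each element as a coordinate vector in ℝ⁴ using {1, x, …, x^3}.
Row-reduce the matrix whose columns are u, v, w, z.
The reduction yields 4 nonzero rows, so the rank is 4.
Since rank = 4 (the number of vectors), the set is linearly independent.

linearly independent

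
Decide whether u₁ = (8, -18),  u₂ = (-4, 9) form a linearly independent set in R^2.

The matrix [u₁|u₂] has determinant 0.
A zero determinant means the columns are linearly dependent.

linearly dependent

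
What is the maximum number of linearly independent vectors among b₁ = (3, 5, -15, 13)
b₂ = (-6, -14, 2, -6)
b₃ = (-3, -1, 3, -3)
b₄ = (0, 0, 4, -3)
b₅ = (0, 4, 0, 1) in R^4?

Apply Gaussian elimination to the matrix whose rows are b₁, b₂, b₃, b₄, b₅.
There are 3 pivot columns, so rank = 3.
(With 5 elements in a 4-dimensional space the rank is at most 4.)

3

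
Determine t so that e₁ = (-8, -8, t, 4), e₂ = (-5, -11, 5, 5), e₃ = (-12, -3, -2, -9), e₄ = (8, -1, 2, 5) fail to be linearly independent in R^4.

t = 11/3

The vectors are dependent exactly when the determinant of the matrix with rows e₁, e₂, e₃, e₄ vanishes.
The determinant works out to 432*t - 1584.
Setting this to zero gives t = 11/3.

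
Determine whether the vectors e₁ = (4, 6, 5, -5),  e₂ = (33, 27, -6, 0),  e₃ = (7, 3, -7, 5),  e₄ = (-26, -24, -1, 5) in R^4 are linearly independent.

The matrix [e₁|e₂|e₃|e₄] has determinant 0.
A zero determinant means the columns are linearly dependent.

linearly dependent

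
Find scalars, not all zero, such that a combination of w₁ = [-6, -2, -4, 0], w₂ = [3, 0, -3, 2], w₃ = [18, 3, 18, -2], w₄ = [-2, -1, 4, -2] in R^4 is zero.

Solve the homogeneous system with w₁, w₂, w₃, w₄ as columns by row-reducing the coefficient matrix.
A generator of the null space is (3, -2, 1, -3).

3w₁ - 2w₂ + w₃ - 3w₄ = 0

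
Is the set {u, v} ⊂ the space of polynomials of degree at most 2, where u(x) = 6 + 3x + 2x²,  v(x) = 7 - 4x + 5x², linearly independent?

Take coordinates with respect to the standard basis {1, x, x²}.
Row-reduce the matrix whose columns are u, v.
The reduction yields 2 nonzero rows, so the rank is 2.
Since rank = 2 (the number of vectors), the set is linearly independent.

linearly independent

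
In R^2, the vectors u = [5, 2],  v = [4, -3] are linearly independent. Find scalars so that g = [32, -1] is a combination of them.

Set up the augmented matrix [u | v | g] and row-reduce.
Row-reducing the augmented matrix gives the unique coefficients (c₁, c₂) = (4, 3).

g = 4u + 3v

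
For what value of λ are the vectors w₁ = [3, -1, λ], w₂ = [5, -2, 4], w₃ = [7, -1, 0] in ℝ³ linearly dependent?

λ = 16/9

The set is linearly dependent precisely when det[w₁; w₂; w₃] = 0.
The determinant works out to 9*λ - 16.
This vanishes exactly when λ = 16/9.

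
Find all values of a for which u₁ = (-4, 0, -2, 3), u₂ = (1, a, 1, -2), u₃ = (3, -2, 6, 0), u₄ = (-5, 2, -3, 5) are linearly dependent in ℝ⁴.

a = -2

Place the vectors as rows of a 4×4 matrix; dependence ⇔ determinant zero.
Cofactor expansion gives det = -27*a - 54.
Solving -27*a - 54 = 0 yields a = -2.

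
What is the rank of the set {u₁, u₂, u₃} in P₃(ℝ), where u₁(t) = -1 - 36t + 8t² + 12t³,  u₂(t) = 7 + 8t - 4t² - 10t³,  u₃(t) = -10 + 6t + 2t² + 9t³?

rank 2

Use coordinates relative to {1, t, …, t³}.
Put the 4×3 matrix [u₁|u₂|u₃] into echelon form.
Exactly 2 pivots survive; hence the rank is 2.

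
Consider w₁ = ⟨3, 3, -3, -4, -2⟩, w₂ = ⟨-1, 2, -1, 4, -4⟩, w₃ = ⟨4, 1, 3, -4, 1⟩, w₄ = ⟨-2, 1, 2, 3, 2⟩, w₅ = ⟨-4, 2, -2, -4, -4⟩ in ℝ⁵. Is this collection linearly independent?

linearly independent

The matrix [w₁|w₂|w₃|w₄|w₅] has determinant 2970.
A nonzero determinant means the columns are linearly independent.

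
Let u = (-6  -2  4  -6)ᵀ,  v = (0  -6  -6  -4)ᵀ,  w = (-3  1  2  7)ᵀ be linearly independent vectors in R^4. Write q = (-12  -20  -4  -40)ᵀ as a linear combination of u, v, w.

q = 3u + 2v - 2w

Solve the system with u, v, w as columns and q as the right-hand side.
The system has the unique solution (a₁, a₂, a₃) = (3, 2, -2).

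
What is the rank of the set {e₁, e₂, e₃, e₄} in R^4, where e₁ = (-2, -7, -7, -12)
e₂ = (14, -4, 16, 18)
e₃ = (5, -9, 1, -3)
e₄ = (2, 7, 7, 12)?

Row-reduce the 4×4 matrix with these as rows.
Reduction leaves 2 leading entries, giving rank 2.

rank 2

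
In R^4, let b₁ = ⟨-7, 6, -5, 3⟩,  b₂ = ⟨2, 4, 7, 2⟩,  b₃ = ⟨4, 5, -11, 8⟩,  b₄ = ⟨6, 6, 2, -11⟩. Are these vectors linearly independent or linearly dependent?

The matrix [b₁|b₂|b₃|b₄] has determinant -15255.
A nonzero determinant means the columns are linearly independent.

linearly independent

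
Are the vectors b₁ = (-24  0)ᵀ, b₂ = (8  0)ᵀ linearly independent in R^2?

linearly dependent

Form the 2×2 matrix with these as columns; its determinant is 0.
A zero determinant means the columns are linearly dependent.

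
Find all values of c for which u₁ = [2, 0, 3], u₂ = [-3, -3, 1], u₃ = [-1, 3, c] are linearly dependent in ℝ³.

The vectors are dependent exactly when the determinant of the matrix with rows u₁, u₂, u₃ vanishes.
The determinant works out to -6*c - 42.
Setting this to zero gives c = -7.

c = -7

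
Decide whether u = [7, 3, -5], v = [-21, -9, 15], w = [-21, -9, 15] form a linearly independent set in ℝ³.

Form the 3×3 matrix with these as columns; its determinant is 0.
A zero determinant means the columns are linearly dependent.
Indeed 3u + v = 0.

linearly dependent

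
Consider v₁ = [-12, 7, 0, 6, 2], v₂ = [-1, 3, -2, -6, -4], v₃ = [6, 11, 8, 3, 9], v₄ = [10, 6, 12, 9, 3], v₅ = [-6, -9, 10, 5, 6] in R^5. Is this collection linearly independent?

The matrix [v₁|v₂|v₃|v₄|v₅] has determinant 204140.
A nonzero determinant means the columns are linearly independent.

linearly independent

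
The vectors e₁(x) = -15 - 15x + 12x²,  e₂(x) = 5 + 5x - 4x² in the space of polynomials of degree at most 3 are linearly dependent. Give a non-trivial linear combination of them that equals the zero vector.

e₁ + 3e₂ = 0

Write each element as a vector in ℝ⁴ using {1, x, …, x³}.
Set up α₁e₁ + α₂e₂ = 0 and solve the homogeneous system.
One solution (up to scaling) is (1, 3).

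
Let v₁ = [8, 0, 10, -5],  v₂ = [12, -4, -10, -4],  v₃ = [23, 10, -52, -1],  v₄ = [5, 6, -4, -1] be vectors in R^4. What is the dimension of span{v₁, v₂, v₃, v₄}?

3

Put the 4×4 matrix [v₁|v₂|v₃|v₄] into echelon form.
Reduction leaves 3 leading entries, giving rank 3.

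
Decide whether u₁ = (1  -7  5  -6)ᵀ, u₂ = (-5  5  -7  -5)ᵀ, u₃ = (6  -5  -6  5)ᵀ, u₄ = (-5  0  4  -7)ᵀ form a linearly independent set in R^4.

linearly independent

Form the 4×4 matrix with these as columns; its determinant is 1067.
A nonzero determinant means the columns are linearly independent.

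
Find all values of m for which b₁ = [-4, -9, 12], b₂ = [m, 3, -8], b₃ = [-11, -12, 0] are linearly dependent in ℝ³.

The vectors are dependent exactly when the determinant of the matrix with rows b₁, b₂, b₃ vanishes.
The determinant works out to -144*m - 12.
This vanishes exactly when m = -1/12.

m = -1/12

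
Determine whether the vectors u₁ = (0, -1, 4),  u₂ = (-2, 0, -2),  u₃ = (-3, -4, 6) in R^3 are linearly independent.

Place the vectors as rows of a 3×3 matrix and reduce to echelon form.
The reduction yields 3 nonzero rows, so the rank is 3.
Since rank = 3 (the number of vectors), the set is linearly independent.

linearly independent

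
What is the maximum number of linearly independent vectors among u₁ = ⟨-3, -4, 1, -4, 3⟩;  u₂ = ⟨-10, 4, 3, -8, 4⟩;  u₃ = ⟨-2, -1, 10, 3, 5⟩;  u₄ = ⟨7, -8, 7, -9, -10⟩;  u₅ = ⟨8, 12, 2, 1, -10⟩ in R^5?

Apply Gaussian elimination to the matrix whose rows are u₁, u₂, u₃, u₄, u₅.
The echelon form has 5 nonzero rows, so the rank is 5.

5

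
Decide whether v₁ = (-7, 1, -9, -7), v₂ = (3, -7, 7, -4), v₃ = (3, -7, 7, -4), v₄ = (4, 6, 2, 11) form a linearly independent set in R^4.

Form the 4×4 matrix with these as columns; its determinant is 0.
A zero determinant means the columns are linearly dependent.
Indeed v₂ - v₃ = 0.

linearly dependent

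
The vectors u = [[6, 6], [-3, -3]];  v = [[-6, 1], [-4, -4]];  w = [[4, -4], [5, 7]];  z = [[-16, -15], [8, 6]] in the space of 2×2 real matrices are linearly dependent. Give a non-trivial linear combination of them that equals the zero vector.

3u + v + w + z = 0

Write each element as a vector in ℝ⁴ using {E₁₁, E₁₂, E₂₁, E₂₂}.
Solve the homogeneous system with u, v, w, z as columns by row-reducing the coefficient matrix.
One solution (up to scaling) is (3, 1, 1, 1).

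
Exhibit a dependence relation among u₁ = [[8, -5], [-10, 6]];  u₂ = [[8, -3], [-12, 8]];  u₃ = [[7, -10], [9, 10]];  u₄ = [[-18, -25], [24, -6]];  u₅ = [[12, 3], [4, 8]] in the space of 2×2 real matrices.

u₁ - 2u₂ + 2u₃ - u₄ - 2u₅ = 0

Take coordinates with respect to {E₁₁, E₁₂, E₂₁, E₂₂}.
Set up α₁u₁ + … + α₅u₅ = 0 and solve the homogeneous system.
The free variable yields coefficients (1, -2, 2, -1, -2) (any nonzero multiple also works).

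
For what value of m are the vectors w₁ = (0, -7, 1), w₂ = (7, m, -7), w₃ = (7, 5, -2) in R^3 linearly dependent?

The vectors are dependent exactly when the determinant of the matrix with rows w₁, w₂, w₃ vanishes.
Cofactor expansion gives det = 280 - 7*m.
Setting this to zero gives m = 40.

m = 40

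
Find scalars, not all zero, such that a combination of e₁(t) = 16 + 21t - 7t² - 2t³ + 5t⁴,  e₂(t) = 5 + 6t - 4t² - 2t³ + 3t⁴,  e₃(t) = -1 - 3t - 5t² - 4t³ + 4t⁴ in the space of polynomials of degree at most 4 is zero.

Take coordinates with respect to {1, t, …, t⁴}.
Write the vectors as columns of a matrix and find a nonzero vector in its null space.
The free variable yields coefficients (1, -3, 1) (any nonzero multiple also works).

e₁ - 3e₂ + e₃ = 0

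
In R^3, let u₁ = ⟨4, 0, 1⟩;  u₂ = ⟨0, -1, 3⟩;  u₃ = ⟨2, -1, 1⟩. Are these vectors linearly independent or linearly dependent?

Row-reduce the matrix whose columns are u₁, u₂, u₃.
The reduction yields 3 nonzero rows, so the rank is 3.
Since rank = 3 (the number of vectors), the set is linearly independent.

linearly independent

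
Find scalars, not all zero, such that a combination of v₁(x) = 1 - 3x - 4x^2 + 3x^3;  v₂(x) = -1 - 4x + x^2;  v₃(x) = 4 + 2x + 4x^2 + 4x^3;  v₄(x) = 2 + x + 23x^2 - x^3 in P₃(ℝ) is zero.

Write each element as a vector in ℝ⁴ using {1, x, …, x^3}.
Row-reduce the matrix with v₁, v₂, v₃, v₄ as columns; the null space gives the coefficients.
A generator of the null space is (3, -3, -2, 1).

3v₁ - 3v₂ - 2v₃ + v₄ = 0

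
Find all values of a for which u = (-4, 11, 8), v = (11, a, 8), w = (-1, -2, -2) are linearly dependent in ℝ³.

Place the vectors as rows of a 3×3 matrix; dependence ⇔ determinant zero.
Expanding, det = 16*a - 86.
This vanishes exactly when a = 43/8.

a = 43/8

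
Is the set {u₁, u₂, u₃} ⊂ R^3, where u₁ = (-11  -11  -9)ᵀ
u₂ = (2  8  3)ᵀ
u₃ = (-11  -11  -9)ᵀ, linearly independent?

Two of the vectors are equal, giving an immediate dependence.

linearly dependent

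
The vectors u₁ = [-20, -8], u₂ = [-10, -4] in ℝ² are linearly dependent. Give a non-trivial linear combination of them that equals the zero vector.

Set up α₁u₁ + α₂u₂ = 0 and solve the homogeneous system.
A generator of the null space is (1, -2).

u₁ - 2u₂ = 0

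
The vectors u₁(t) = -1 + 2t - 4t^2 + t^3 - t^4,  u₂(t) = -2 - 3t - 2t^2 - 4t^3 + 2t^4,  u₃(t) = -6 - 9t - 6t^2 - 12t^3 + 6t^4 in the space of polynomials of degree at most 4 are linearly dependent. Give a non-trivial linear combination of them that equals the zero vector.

Pass to coordinate vectors relative to the basis {1, t, …, t^4}.
Write the vectors as columns of a matrix and find a nonzero vector in its null space.
One solution (up to scaling) is (0, 3, -1).

3u₂ - u₃ = 0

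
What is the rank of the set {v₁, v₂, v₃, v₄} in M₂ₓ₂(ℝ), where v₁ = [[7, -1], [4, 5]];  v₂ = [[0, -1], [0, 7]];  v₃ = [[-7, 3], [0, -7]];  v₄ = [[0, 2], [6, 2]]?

Pass to coordinate vectors with respect to the basis {E₁₁, E₁₂, E₂₁, E₂₂}.
Put the 4×4 matrix [v₁|v₂|v₃|v₄] into echelon form.
Reduction leaves 4 leading entries, giving rank 4.

4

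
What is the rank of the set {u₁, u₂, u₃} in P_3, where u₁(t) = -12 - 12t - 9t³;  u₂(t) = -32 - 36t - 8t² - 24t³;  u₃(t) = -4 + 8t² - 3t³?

2

Pass to coordinate vectors with respect to the basis {1, t, …, t³}.
Form the matrix with u₁, u₂, u₃ as columns and reduce.
There are 2 pivot columns, so rank = 2.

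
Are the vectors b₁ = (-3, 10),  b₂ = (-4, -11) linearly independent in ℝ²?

linearly independent

Place the vectors as rows of a 2×2 matrix and reduce to echelon form.
The reduction yields 2 nonzero rows, so the rank is 2.
Since rank = 2 (the number of vectors), the set is linearly independent.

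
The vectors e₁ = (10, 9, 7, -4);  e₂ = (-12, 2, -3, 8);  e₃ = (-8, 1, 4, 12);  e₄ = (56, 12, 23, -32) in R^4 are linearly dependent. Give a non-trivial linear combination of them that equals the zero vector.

Write the vectors as columns of a matrix and find a nonzero vector in its null space.
The free variable yields coefficients (2, -3, 0, -1) (any nonzero multiple also works).

2e₁ - 3e₂ - e₄ = 0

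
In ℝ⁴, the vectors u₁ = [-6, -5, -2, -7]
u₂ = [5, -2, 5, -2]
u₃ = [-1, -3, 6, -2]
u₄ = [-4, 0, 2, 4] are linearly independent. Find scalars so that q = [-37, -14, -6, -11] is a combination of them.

q = 3u₁ - 2u₂ + u₃ + 2u₄

Since u₁, u₂, u₃, u₄ are independent, the coefficients expressing q are uniquely determined by a linear system.
Back-substitution yields (c₁, …, c₄) = (3, -2, 1, 2).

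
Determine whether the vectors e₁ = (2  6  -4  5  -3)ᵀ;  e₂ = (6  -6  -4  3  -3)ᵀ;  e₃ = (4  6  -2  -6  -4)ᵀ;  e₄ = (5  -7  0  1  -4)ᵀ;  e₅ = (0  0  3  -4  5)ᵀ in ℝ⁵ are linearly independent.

linearly independent

Form the 5×5 matrix with these as columns; its determinant is -9828.
A nonzero determinant means the columns are linearly independent.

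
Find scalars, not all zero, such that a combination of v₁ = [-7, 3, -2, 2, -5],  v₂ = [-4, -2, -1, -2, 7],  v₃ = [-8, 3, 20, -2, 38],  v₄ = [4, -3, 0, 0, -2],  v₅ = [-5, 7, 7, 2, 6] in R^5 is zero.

v₁ - 3v₂ + v₃ - 3v₄ - 3v₅ = 0

Row-reduce the matrix with v₁, v₂, v₃, v₄, v₅ as columns; the null space gives the coefficients.
A generator of the null space is (1, -3, 1, -3, -3).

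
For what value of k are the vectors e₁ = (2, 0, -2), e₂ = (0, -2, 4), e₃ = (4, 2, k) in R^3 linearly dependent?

Dependence holds iff the 3×3 matrix [e₁ e₂ e₃] is singular.
Expanding, det = -4*k - 32.
This vanishes exactly when k = -8.

k = -8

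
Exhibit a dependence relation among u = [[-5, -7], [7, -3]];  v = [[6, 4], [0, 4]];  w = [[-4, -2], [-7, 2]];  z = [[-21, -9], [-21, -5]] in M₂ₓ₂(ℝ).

Pass to coordinate vectors relative to the basis {E₁₁, E₁₂, E₂₁, E₂₂}.
Set up α₁u + … + α₄z = 0 and solve the homogeneous system.
The free variable yields coefficients (1, 3, -2, 1) (any nonzero multiple also works).

u + 3v - 2w + z = 0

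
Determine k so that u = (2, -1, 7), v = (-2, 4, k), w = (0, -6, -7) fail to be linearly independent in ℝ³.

k = -7/2

Dependence holds iff the 3×3 matrix [u v w] is singular.
Cofactor expansion gives det = 12*k + 42.
This vanishes exactly when k = -7/2.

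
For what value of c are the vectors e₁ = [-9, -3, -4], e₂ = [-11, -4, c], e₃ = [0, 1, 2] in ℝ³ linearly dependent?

The set is linearly dependent precisely when det[e₁; e₂; e₃] = 0.
The determinant works out to 9*c + 50.
Setting this to zero gives c = -50/9.

c = -50/9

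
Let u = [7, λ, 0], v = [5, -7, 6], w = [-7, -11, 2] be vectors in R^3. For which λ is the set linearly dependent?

The vectors are dependent exactly when the determinant of the matrix with rows u, v, w vanishes.
Expanding, det = 364 - 52*λ.
This vanishes exactly when λ = 7.

λ = 7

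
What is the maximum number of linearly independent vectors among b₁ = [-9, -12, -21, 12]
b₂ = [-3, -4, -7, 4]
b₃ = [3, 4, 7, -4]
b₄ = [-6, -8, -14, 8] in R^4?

1

Row-reduce the 4×4 matrix with these as rows.
There is 1 pivot column, so rank = 1.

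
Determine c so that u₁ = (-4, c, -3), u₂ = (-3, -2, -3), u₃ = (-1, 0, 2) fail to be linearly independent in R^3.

The set is linearly dependent precisely when det[u₁; u₂; u₃] = 0.
Expanding, det = 9*c + 22.
Solving 9*c + 22 = 0 yields c = -22/9.

c = -22/9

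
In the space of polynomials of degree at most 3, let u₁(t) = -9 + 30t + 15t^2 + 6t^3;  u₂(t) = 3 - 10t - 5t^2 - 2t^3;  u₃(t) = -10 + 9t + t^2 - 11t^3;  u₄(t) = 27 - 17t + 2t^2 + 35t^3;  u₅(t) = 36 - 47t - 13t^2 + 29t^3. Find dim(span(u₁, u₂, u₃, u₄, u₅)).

2

Represent each element by its coordinate vector in ℝ⁴.
Put the 4×5 matrix [u₁|u₂|u₃|u₄|u₅] into echelon form.
Reduction leaves 2 leading entries, giving rank 2.
(With 5 elements in a 4-dimensional space the rank is at most 4.)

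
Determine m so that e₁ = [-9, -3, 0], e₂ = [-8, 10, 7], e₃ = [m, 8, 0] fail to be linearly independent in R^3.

m = 24

Dependence holds iff the 3×3 matrix [e₁ e₂ e₃] is singular.
The determinant works out to 504 - 21*m.
Solving 504 - 21*m = 0 yields m = 24.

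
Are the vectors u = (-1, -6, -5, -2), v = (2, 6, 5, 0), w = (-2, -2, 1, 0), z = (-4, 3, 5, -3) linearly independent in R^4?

Form the 4×4 matrix with these as columns; its determinant is -168.
A nonzero determinant means the columns are linearly independent.

linearly independent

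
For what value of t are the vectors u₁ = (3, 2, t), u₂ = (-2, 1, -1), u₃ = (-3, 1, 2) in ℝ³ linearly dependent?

t = -23

Dependence holds iff the 3×3 matrix [u₁ u₂ u₃] is singular.
The determinant works out to t + 23.
This vanishes exactly when t = -23.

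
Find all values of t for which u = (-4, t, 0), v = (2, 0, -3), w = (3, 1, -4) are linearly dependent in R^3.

t = -12

Dependence holds iff the 3×3 matrix [u v w] is singular.
Cofactor expansion gives det = -t - 12.
Setting this to zero gives t = -12.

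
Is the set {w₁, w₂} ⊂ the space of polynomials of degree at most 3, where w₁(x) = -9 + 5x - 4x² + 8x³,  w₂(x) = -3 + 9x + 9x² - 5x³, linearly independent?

Take coordinates with respect to the standard basis {1, x, …, x³}.
Place the vectors as rows of a 2×4 matrix and reduce to echelon form.
The reduction yields 2 nonzero rows, so the rank is 2.
Since rank = 2 (the number of vectors), the set is linearly independent.

linearly independent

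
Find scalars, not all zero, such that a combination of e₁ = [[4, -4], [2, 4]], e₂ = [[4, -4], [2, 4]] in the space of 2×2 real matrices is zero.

e₁ - e₂ = 0

Pass to coordinate vectors relative to the basis {E₁₁, E₁₂, E₂₁, E₂₂}.
Set up α₁e₁ + α₂e₂ = 0 and solve the homogeneous system.
The free variable yields coefficients (1, -1) (any nonzero multiple also works).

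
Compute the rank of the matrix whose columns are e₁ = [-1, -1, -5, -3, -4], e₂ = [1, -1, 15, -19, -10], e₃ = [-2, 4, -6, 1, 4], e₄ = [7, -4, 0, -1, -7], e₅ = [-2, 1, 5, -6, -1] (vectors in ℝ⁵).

Put the 5×5 matrix [e₁|e₂|e₃|e₄|e₅] into echelon form.
The echelon form has 4 nonzero rows, so the rank is 4.

rank 4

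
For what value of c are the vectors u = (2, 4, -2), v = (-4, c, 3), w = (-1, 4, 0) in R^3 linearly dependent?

Place the vectors as rows of a 3×3 matrix; dependence ⇔ determinant zero.
Expanding, det = -2*c - 4.
Solving -2*c - 4 = 0 yields c = -2.

c = -2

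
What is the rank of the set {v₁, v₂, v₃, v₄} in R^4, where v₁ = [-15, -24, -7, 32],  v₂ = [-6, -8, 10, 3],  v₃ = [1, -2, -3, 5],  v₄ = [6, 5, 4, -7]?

Apply Gaussian elimination to the matrix whose rows are v₁, v₂, v₃, v₄.
Exactly 3 pivots survive; hence the rank is 3.

rank 3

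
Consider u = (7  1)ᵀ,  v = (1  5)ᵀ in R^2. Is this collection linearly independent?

Row-reduce the matrix whose columns are u, v.
The reduction yields 2 nonzero rows, so the rank is 2.
Since rank = 2 (the number of vectors), the set is linearly independent.

linearly independent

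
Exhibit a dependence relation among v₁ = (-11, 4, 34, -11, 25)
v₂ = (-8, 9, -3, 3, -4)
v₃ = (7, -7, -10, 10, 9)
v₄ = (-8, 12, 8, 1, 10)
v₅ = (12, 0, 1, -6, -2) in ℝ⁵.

v₁ + 3v₂ + v₃ - 2v₄ + v₅ = 0

Solve the homogeneous system with v₁, v₂, v₃, v₄, v₅ as columns by row-reducing the coefficient matrix.
The free variable yields coefficients (1, 3, 1, -2, 1) (any nonzero multiple also works).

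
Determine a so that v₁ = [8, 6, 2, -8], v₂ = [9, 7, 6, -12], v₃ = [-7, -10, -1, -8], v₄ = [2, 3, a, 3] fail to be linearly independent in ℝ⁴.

a = 0

The set is linearly dependent precisely when det[v₁; v₂; v₃; v₄] = 0.
Expanding, det = 144*a.
Solving 144*a = 0 yields a = 0.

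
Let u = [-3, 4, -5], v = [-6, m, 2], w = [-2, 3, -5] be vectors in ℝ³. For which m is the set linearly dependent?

Dependence holds iff the 3×3 matrix [u v w] is singular.
Expanding, det = 5*m - 28.
Setting this to zero gives m = 28/5.

m = 28/5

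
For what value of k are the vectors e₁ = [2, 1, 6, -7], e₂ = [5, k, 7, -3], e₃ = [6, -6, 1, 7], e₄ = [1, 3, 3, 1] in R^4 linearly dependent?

k = -1

The vectors are dependent exactly when the determinant of the matrix with rows e₁, e₂, e₃, e₄ vanishes.
The determinant works out to -153*k - 153.
Setting this to zero gives k = -1.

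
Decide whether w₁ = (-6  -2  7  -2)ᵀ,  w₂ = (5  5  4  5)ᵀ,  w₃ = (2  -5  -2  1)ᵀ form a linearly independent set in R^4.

linearly independent

Place the vectors as rows of a 3×4 matrix and reduce to echelon form.
The reduction yields 3 nonzero rows, so the rank is 3.
Since rank = 3 (the number of vectors), the set is linearly independent.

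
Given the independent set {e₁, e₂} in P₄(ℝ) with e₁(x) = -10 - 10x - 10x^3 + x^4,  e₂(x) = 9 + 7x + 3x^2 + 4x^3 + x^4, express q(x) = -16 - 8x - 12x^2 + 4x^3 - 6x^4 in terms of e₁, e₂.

q = -2e₁ - 4e₂

Identify each element with its coordinate vector in ℝ⁵ via {1, x, …, x^4}.
Since e₁, e₂ are independent, the coefficients expressing q are uniquely determined by a linear system.
Row-reducing the augmented matrix gives the unique coefficients (c₁, c₂) = (-2, -4).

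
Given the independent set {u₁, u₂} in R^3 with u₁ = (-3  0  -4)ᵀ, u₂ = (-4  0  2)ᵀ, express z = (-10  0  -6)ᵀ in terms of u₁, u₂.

Solve the system with u₁, u₂ as columns and z as the right-hand side.
Back-substitution yields (a₁, a₂) = (2, 1).

z = 2u₁ + u₂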